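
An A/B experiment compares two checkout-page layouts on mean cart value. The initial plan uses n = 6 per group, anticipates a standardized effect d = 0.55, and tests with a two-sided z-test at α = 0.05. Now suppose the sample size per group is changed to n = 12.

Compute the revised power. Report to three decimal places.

With n = 12 per group: δ = d·√(n/2) = 0.55 × √(12/2) = 1.3472. Critical value z_{0.025} = 1.960.
Revised power = Φ(δ − 1.960) + Φ(−δ − 1.960) = Φ(-0.613) + Φ(-3.307) = 0.2700 + 0.0005 = 0.2705.

Power ≈ 0.270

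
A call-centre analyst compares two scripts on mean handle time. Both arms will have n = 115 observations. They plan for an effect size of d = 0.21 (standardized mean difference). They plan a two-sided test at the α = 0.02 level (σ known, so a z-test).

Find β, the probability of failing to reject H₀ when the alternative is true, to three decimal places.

β ≈ 0.768

Noncentrality parameter: δ = d·√(n/2) = 0.21 × √(115/2) = 1.5924
Two-sided α = 0.02 → critical value z_{0.01} = 2.326.
Power = Φ(δ − 2.326) + Φ(−δ − 2.326) = Φ(-0.734) + Φ(-3.919) = 0.2315 + 0.0000 = 0.2315.
Type II error: β = 1 − power = 1 − 0.2315 = 0.7685.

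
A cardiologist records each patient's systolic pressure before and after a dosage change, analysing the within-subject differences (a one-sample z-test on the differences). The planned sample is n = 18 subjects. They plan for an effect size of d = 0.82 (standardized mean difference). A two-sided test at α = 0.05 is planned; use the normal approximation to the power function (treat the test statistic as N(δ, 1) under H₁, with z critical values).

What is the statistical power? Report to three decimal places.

Power ≈ 0.936

Noncentrality parameter: λ = d·√n = 0.82 × √18 = 3.4790
Two-sided α = 0.05 → critical value z_{0.025} = 1.960.
Power = Φ(λ − 1.960) + Φ(−λ − 1.960) = Φ(1.519) + Φ(-5.439) = 0.9356 + 0.0000 = 0.9356.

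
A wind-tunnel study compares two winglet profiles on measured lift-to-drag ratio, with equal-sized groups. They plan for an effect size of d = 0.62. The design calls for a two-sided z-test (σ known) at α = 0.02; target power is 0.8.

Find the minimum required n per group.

n = 53 per group

Set Φ(δ − 2.326) = 0.8; then δ − 2.326 = Φ⁻¹(0.8) = 0.842, giving δ = 3.168.
(For δ > 0 the lower-tail rejection region contributes negligibly to power, so the one-term inversion is standard.)
δ = d·√(n/2) ⇒ n = 2(δ/d)² = 2 × (3.168 / 0.62)² = 52.22.
Round up to the next whole unit.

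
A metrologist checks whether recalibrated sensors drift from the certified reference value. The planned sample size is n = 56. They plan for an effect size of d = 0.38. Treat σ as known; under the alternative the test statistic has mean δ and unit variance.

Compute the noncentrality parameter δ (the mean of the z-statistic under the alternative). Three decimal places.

δ = d·√n = 0.38 × √56 = 2.8437

δ ≈ 2.844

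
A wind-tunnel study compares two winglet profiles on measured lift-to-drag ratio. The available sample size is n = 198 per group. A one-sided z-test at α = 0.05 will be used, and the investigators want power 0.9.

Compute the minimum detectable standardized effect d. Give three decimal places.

Need Φ(δ − 1.645) = 0.9, so δ = 1.645 + 1.282 = 2.926.
δ = d·√(n/2) ⇒ d = δ/√(n/2) = 2.926/√(198/2) = 0.2941.

d ≈ 0.294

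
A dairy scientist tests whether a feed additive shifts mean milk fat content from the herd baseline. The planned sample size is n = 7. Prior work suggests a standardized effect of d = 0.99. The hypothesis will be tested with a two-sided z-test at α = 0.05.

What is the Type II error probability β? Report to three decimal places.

Noncentrality parameter: δ = d·√n = 0.99 × √7 = 2.6193
Critical value for a two-sided test at α = 0.05: z_{α/2} = 1.960.
Power = Φ(δ − 1.960) + Φ(−δ − 1.960) = Φ(0.659) + Φ(-4.579) = 0.7452 + 0.0000 = 0.7452.
Type II error: β = 1 − power = 1 − 0.7452 = 0.2548.

β ≈ 0.255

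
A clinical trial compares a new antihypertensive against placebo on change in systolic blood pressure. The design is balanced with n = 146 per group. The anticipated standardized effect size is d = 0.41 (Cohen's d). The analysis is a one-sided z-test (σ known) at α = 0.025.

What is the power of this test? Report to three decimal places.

Noncentrality parameter: δ = d·√(n/2) = 0.41 × √(146/2) = 3.5030
Critical value for a one-sided test at α = 0.025: z_α = 1.960.
Power = P(Z > 1.960 − δ) = Φ(1.543) = 0.9386.

Power ≈ 0.939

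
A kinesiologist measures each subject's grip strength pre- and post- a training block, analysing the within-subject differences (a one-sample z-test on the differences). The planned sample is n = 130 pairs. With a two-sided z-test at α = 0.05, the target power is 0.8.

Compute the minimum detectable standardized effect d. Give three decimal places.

d ≈ 0.246

Need Φ(δ − 1.960) = 0.8, so δ = 1.960 + 0.842 = 2.802.
(The second rejection-region term Φ(−δ − z_{α/2}) is negligible and dropped.)
δ = d·√n ⇒ d = δ/√n = 2.802/√130 = 0.2457.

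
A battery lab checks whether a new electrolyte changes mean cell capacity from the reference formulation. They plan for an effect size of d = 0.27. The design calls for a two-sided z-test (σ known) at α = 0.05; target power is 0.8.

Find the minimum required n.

n = 108

Set Φ(δ − 1.960) = 0.8; then δ − 1.960 = Φ⁻¹(0.8) = 0.842, giving δ = 2.802.
(For δ > 0 the lower-tail rejection region contributes negligibly to power, so the one-term inversion is standard.)
δ = d·√n ⇒ n = (δ/d)² = (2.802 / 0.27)² = 107.67.
Round up to the next whole unit.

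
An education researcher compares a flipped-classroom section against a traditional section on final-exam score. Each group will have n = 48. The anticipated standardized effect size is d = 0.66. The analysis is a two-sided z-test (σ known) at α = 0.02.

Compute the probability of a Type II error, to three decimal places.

β ≈ 0.182

Noncentrality parameter: δ = d·√(n/2) = 0.66 × √(48/2) = 3.2333
Critical value for a two-sided test at α = 0.02: z_{α/2} = 2.326.
Power = Φ(δ − 2.326) + Φ(−δ − 2.326) = Φ(0.907) + Φ(-5.560) = 0.8178 + 0.0000 = 0.8178.
Type II error: β = 1 − power = 1 − 0.8178 = 0.1822.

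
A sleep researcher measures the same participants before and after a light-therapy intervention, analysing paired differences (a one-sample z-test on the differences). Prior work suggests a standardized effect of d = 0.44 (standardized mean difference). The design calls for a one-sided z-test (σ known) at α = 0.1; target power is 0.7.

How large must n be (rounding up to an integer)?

For power 0.7 need Φ(δ − z_{0.1}) = 0.7, so δ = z_{0.1} + z_{0.30} = 1.282 + 0.524 = 1.806.
δ = d·√n ⇒ n = (δ/d)² = (1.806 / 0.44)² = 16.85.
Round up to the next whole unit.

n = 17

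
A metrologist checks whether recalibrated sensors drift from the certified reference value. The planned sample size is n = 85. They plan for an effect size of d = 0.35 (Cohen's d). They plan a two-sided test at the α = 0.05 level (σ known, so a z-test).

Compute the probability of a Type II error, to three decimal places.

Noncentrality parameter: δ = d·√n = 0.35 × √85 = 3.2268
Two-sided α = 0.05 → critical value z_{0.025} = 1.960.
Power = Φ(δ − 1.960) + Φ(−δ − 1.960) = Φ(1.267) + Φ(-5.187) = 0.8974 + 0.0000 = 0.8974.
Type II error: β = 1 − power = 1 − 0.8974 = 0.1026.

β ≈ 0.103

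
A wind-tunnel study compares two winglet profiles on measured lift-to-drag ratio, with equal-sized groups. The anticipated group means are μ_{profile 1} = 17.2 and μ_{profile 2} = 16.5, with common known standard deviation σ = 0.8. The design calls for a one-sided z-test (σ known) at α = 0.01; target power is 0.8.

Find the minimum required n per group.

n = 27 per group

Standardized effect: d = |μ_{profile 1} − μ_{profile 2}| / σ = |17.2 − 16.5| / 0.8 = 0.8750
Set Φ(δ − 2.326) = 0.8; then δ − 2.326 = Φ⁻¹(0.8) = 0.842, giving δ = 3.168.
δ = d·√(n/2) ⇒ n = 2(δ/d)² = 2 × (3.168 / 0.8750)² = 26.22.
Rounding up, n = 27 per group.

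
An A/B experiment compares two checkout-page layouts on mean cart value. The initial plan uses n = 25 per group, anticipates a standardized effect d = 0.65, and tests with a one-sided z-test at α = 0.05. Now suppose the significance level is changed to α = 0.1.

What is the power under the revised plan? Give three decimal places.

δ = d·√(n/2) = 0.65 × √(25/2) = 2.2981 (unchanged). New critical value: z_{0.1} = 1.282.
Revised power = P(Z > 1.282 − δ) = Φ(1.017) = 0.8453.

Power ≈ 0.845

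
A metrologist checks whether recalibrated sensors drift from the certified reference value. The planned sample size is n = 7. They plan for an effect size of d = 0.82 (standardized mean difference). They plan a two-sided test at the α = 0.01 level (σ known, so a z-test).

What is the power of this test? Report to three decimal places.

Noncentrality parameter: δ = d·√n = 0.82 × √7 = 2.1695
Critical value for a two-sided test at α = 0.01: z_{α/2} = 2.576.
Power = Φ(δ − 2.576) + Φ(−δ − 2.576) = Φ(-0.406) + Φ(-4.745) = 0.3423 + 0.0000 = 0.3423.

Power ≈ 0.342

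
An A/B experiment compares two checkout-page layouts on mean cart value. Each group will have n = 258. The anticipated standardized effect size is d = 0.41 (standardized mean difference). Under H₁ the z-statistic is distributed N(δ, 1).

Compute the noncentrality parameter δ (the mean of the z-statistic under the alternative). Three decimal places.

δ ≈ 4.657

The noncentrality parameter scales effect size by the design's sample-size factor: δ = d·√(n/2) = 0.41 × √(258/2) = 4.6567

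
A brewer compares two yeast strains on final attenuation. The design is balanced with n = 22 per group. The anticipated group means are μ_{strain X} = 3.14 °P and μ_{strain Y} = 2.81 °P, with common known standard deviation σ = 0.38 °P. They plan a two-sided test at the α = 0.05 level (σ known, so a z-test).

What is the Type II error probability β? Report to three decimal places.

Standardized effect: d = |μ_{strain X} − μ_{strain Y}| / σ = |3.14 − 2.81| / 0.38 = 0.8684
Noncentrality parameter: δ = d·√(n/2) = 0.8684 × √(22/2) = 2.8802
Two-sided α = 0.05 → critical value z_{0.025} = 1.960.
Power = Φ(δ − 1.960) + Φ(−δ − 1.960) = Φ(0.920) + Φ(-4.840) = 0.8213 + 0.0000 = 0.8213.
Type II error: β = 1 − power = 1 − 0.8213 = 0.1787.

β ≈ 0.179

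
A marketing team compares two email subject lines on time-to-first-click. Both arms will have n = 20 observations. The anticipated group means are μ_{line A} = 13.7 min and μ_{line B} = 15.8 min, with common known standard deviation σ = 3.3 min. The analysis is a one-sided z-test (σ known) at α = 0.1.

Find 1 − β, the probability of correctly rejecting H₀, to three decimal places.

Power ≈ 0.768

Standardized effect: d = |μ_{line A} − μ_{line B}| / σ = |13.7 − 15.8| / 3.3 = 0.6364
Noncentrality parameter: δ = d·√(n/2) = 0.6364 × √(20/2) = 2.0124
One-sided α = 0.1 → critical value z_{0.1} = 1.282.
Power = Φ(δ − 1.282) = Φ(0.731) = 0.7676.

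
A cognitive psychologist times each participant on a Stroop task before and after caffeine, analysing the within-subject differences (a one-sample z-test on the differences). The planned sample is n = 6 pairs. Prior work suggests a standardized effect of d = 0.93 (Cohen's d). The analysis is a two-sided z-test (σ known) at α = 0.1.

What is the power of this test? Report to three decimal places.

Noncentrality parameter: δ = d·√n = 0.93 × √6 = 2.2780
Critical value for a two-sided test at α = 0.1: z_{α/2} = 1.645.
Power = Φ(δ − 1.645) + Φ(−δ − 1.645) = Φ(0.633) + Φ(-3.923) = 0.7367 + 0.0000 = 0.7367.

Power ≈ 0.737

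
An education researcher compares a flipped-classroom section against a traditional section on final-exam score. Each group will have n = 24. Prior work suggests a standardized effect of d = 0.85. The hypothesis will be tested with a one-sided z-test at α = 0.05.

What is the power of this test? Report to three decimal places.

Noncentrality parameter: δ = d·√(n/2) = 0.85 × √(24/2) = 2.9445
One-sided α = 0.05 → critical value z_{0.05} = 1.645.
Power = Φ(δ − 1.645) = Φ(1.300) = 0.9031.

Power ≈ 0.903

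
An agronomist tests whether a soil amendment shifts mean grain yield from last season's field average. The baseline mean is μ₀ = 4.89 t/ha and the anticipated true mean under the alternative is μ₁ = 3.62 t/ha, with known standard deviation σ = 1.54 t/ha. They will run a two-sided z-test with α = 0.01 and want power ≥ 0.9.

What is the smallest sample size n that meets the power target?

n = 22

Standardized effect: d = |μ₁ − μ₀| / σ = |3.62 − 4.89| / 1.54 = 0.8247
For power 0.9 need Φ(δ − z_{0.005}) = 0.9, so δ = z_{0.005} + z_{0.10} = 2.576 + 1.282 = 3.857.
(The Φ(−δ − z_{α/2}) term is vanishingly small for δ > 0 and is dropped in the standard sample-size formula.)
δ = d·√n ⇒ n = (δ/d)² = (3.857 / 0.8247)² = 21.88.
Rounding up, n = 22.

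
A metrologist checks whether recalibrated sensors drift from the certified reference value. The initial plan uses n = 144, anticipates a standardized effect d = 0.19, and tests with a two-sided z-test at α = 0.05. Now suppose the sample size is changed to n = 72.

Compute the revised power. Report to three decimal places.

Power ≈ 0.364

With n = 72: δ = d·√n = 0.19 × √72 = 1.6122. Critical value z_{0.025} = 1.960.
Revised power = Φ(δ − 1.960) + Φ(−δ − 1.960) = Φ(-0.348) + Φ(-3.572) = 0.3640 + 0.0002 = 0.3642.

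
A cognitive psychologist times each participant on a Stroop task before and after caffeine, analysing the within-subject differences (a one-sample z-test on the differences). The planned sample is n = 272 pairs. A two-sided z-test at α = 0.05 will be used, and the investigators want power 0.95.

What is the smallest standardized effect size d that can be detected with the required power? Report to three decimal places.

Required noncentrality: δ = z_{0.025} + z_{0.05} = 1.960 + 1.645 = 3.605.
(The second rejection-region term Φ(−δ − z_{α/2}) is negligible and dropped.)
δ = d·√n ⇒ d = δ/√n = 3.605/√272 = 0.2186.

d ≈ 0.219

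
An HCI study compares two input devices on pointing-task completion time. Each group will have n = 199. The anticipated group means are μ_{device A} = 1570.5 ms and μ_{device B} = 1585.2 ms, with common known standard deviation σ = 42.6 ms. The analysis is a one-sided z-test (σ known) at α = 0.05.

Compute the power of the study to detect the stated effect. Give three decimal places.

Standardized effect: d = |μ_{device A} − μ_{device B}| / σ = |1570.5 − 1585.2| / 42.6 = 0.3451
Noncentrality parameter: δ = d·√(n/2) = 0.3451 × √(199/2) = 3.4421
Critical value for a one-sided test at α = 0.05: z_α = 1.645.
Power = Φ(δ − 1.645) = Φ(1.797) = 0.9638.

Power ≈ 0.964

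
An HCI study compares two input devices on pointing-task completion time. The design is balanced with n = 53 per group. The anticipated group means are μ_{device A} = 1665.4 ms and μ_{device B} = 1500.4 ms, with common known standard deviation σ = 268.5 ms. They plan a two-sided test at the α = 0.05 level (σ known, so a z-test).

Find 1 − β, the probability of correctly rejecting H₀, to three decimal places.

Power ≈ 0.886

Standardized effect: d = |μ_{device A} − μ_{device B}| / σ = |1665.4 − 1500.4| / 268.5 = 0.6145
Noncentrality parameter: δ = d·√(n/2) = 0.6145 × √(53/2) = 3.1635
Two-sided α = 0.05 → critical value z_{0.025} = 1.960.
Power = Φ(δ − 1.960) + Φ(−δ − 1.960) = Φ(1.203) + Φ(-5.123) = 0.8856 + 0.0000 = 0.8856.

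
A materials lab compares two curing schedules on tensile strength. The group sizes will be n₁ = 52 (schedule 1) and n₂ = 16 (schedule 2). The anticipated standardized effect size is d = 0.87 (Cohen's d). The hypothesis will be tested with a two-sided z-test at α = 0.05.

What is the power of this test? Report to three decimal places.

Noncentrality parameter: δ = d / √(1/n₁ + 1/n₂) = 0.87 / √(1/52 + 1/16) = 3.0432
Critical value for a two-sided test at α = 0.05: z_{α/2} = 1.960.
Power = Φ(δ − 1.960) + Φ(−δ − 1.960) = Φ(1.083) + Φ(-5.003) = 0.8606 + 0.0000 = 0.8606.

Power ≈ 0.861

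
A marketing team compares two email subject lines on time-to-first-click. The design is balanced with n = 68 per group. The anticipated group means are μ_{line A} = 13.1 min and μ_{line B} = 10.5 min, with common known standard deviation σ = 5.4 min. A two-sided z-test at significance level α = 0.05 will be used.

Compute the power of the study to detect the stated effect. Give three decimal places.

Power ≈ 0.802

Standardized effect: d = |μ_{line A} − μ_{line B}| / σ = |13.1 − 10.5| / 5.4 = 0.4815
Noncentrality parameter: δ = d·√(n/2) = 0.4815 × √(68/2) = 2.8075
Critical value for a two-sided test at α = 0.05: z_{α/2} = 1.960.
Power = Φ(δ − 1.960) + Φ(−δ − 1.960) = Φ(0.848) + Φ(-4.767) = 0.8017 + 0.0000 = 0.8017.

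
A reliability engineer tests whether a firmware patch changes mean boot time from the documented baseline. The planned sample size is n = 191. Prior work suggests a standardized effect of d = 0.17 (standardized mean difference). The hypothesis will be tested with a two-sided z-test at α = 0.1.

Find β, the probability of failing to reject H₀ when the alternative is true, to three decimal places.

Noncentrality parameter: δ = d·√n = 0.17 × √191 = 2.3494
Critical value for a two-sided test at α = 0.1: z_{α/2} = 1.645.
Power = Φ(δ − 1.645) + Φ(−δ − 1.645) = Φ(0.705) + Φ(-3.994) = 0.7595 + 0.0000 = 0.7595.
Type II error: β = 1 − power = 1 − 0.7595 = 0.2405.

β ≈ 0.240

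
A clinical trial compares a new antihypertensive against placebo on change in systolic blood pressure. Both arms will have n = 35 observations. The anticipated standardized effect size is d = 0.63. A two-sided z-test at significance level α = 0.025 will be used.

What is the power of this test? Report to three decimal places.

Power ≈ 0.653

Noncentrality parameter: δ = d·√(n/2) = 0.63 × √(35/2) = 2.6355
Two-sided α = 0.025 → critical value z_{0.0125} = 2.241.
Power = Φ(δ − 2.241) + Φ(−δ − 2.241) = Φ(0.394) + Φ(-4.877) = 0.6532 + 0.0000 = 0.6532.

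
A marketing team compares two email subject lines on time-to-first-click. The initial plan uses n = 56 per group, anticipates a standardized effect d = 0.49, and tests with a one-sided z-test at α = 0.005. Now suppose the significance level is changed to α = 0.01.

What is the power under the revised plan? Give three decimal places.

Power ≈ 0.605

δ = d·√(n/2) = 0.49 × √(56/2) = 2.5928 (unchanged). New critical value: z_{0.01} = 2.326.
Revised power = Φ(δ − 2.326) = Φ(0.266) = 0.6051.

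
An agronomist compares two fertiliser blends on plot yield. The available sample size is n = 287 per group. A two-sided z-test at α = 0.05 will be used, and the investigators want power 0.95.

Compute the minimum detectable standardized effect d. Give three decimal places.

d ≈ 0.301

Need Φ(δ − 1.960) = 0.95, so δ = 1.960 + 1.645 = 3.605.
(Lower-tail contribution to power is negligible for δ > 0.)
δ = d·√(n/2) ⇒ d = δ/√(n/2) = 3.605/√(287/2) = 0.3009.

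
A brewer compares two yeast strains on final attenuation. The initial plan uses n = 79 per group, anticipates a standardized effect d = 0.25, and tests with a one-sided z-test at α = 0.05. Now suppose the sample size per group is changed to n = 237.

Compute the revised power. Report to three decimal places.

With n = 237 per group: δ = d·√(n/2) = 0.25 × √(237/2) = 2.7214. Critical value z_{0.05} = 1.645.
Revised power = P(Z > 1.645 − δ) = Φ(1.077) = 0.8592.

Power ≈ 0.859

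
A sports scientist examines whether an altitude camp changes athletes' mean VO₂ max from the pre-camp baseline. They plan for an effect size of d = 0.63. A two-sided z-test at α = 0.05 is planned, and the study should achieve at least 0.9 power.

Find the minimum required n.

Set Φ(δ − 1.960) = 0.9; then δ − 1.960 = Φ⁻¹(0.9) = 1.282, giving δ = 3.242.
(Ignoring the negligible lower-tail rejection probability gives the usual closed-form inversion.)
δ = d·√n ⇒ n = (δ/d)² = (3.242 / 0.63)² = 26.47.
Round up to the next whole unit.

n = 27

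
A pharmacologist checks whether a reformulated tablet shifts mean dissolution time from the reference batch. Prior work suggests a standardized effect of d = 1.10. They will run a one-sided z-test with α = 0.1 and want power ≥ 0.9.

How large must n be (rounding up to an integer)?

n = 6

For power 0.9 need Φ(δ − z_{0.1}) = 0.9, so δ = z_{0.1} + z_{0.10} = 1.282 + 1.282 = 2.563.
δ = d·√n ⇒ n = (δ/d)² = (2.563 / 1.10)² = 5.43.
Round up to the next whole unit.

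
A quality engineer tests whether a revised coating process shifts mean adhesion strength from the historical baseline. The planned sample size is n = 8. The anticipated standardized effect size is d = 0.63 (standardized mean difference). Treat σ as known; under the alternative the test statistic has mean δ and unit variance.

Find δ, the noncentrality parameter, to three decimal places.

δ ≈ 1.782

The noncentrality parameter scales effect size by the design's sample-size factor: δ = d·√n = 0.63 × √8 = 1.7819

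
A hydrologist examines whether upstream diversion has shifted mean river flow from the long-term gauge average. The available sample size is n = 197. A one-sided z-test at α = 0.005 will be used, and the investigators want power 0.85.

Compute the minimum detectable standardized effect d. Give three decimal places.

d ≈ 0.257

Need Φ(δ − 2.576) = 0.85, so δ = 2.576 + 1.036 = 3.612.
δ = d·√n ⇒ d = δ/√n = 3.612/√197 = 0.2574.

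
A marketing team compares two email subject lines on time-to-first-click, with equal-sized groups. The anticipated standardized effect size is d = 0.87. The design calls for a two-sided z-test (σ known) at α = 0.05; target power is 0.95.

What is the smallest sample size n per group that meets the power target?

Set Φ(δ − 1.960) = 0.95; then δ − 1.960 = Φ⁻¹(0.95) = 1.645, giving δ = 3.605.
(Ignoring the negligible lower-tail rejection probability gives the usual closed-form inversion.)
δ = d·√(n/2) ⇒ n = 2(δ/d)² = 2 × (3.605 / 0.87)² = 34.34.
Rounding up, n = 35 per group.

n = 35 per group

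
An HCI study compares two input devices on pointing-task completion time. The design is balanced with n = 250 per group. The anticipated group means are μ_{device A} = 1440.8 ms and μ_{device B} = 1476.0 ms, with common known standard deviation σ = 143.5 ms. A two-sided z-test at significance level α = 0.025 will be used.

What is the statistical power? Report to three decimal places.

Power ≈ 0.692

Standardized effect: d = |μ_{device A} − μ_{device B}| / σ = |1440.8 − 1476.0| / 143.5 = 0.2453
Noncentrality parameter: λ = d·√(n/2) = 0.2453 × √(250/2) = 2.7425
Critical value for a two-sided test at α = 0.025: z_{α/2} = 2.241.
Power = Φ(λ − 2.241) + Φ(−λ − 2.241) = Φ(0.501) + Φ(-4.984) = 0.6918 + 0.0000 = 0.6918.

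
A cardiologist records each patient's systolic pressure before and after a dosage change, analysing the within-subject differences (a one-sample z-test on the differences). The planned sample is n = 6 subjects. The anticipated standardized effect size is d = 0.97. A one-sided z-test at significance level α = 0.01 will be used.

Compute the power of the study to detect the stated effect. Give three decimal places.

Power ≈ 0.520

Noncentrality parameter: δ = d·√n = 0.97 × √6 = 2.3760
Critical value for a one-sided test at α = 0.01: z_α = 2.326.
Power = Φ(δ − 2.326) = Φ(0.050) = 0.5198.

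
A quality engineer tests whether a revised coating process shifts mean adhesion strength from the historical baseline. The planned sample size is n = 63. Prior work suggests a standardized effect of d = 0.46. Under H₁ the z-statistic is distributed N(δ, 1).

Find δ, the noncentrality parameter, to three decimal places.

δ ≈ 3.651

δ = d·√n = 0.46 × √63 = 3.6511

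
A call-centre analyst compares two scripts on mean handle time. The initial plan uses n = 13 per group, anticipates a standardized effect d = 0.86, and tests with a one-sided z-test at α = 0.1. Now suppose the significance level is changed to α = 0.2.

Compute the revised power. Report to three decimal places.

Power ≈ 0.912

δ = d·√(n/2) = 0.86 × √(13/2) = 2.1926 (unchanged). New critical value: z_{0.2} = 0.842.
Revised power = Φ(δ − 0.842) = Φ(1.351) = 0.9116.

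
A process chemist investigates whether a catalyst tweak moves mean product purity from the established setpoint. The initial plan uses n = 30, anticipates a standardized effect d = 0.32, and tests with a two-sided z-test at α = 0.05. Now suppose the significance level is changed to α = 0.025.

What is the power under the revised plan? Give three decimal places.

δ = d·√n = 0.32 × √30 = 1.7527 (unchanged). New critical value: z_{0.0125} = 2.241.
Revised power = Φ(δ − 2.241) + Φ(−δ − 2.241) = Φ(-0.489) + Φ(-3.994) = 0.3125 + 0.0000 = 0.3126.

Power ≈ 0.313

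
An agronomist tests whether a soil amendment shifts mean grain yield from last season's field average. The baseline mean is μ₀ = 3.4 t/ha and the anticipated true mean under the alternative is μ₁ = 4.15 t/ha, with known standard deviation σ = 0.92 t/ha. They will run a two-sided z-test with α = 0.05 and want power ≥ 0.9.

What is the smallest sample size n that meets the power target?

Standardized effect: d = |μ₁ − μ₀| / σ = |4.15 − 3.4| / 0.92 = 0.8152
For power 0.9 need Φ(δ − z_{0.025}) = 0.9, so δ = z_{0.025} + z_{0.10} = 1.960 + 1.282 = 3.242.
(The Φ(−δ − z_{α/2}) term is vanishingly small for δ > 0 and is dropped in the standard sample-size formula.)
δ = d·√n ⇒ n = (δ/d)² = (3.242 / 0.8152)² = 15.81.
Rounding up, n = 16.

n = 16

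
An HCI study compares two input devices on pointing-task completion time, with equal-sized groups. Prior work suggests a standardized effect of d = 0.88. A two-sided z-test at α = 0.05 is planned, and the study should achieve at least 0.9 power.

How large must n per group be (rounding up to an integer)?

n = 28 per group

Set Φ(δ − 1.960) = 0.9; then δ − 1.960 = Φ⁻¹(0.9) = 1.282, giving δ = 3.242.
(The Φ(−δ − z_{α/2}) term is vanishingly small for δ > 0 and is dropped in the standard sample-size formula.)
δ = d·√(n/2) ⇒ n = 2(δ/d)² = 2 × (3.242 / 0.88)² = 27.14.
Rounding up, n = 28 per group.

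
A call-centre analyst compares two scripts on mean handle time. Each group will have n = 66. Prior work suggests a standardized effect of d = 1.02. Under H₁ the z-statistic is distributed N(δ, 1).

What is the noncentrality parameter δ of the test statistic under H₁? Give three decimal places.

δ ≈ 5.859

The noncentrality parameter scales effect size by the design's sample-size factor: δ = d·√(n/2) = 1.02 × √(66/2) = 5.8595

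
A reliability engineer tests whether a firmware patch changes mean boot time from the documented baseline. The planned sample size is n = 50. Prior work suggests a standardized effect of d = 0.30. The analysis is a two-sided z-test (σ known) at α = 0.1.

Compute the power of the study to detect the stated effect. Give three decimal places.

Power ≈ 0.683

Noncentrality parameter: δ = d·√n = 0.30 × √50 = 2.1213
Critical value for a two-sided test at α = 0.1: z_{α/2} = 1.645.
Power = Φ(δ − 1.645) + Φ(−δ − 1.645) = Φ(0.476) + Φ(-3.766) = 0.6831 + 0.0001 = 0.6832.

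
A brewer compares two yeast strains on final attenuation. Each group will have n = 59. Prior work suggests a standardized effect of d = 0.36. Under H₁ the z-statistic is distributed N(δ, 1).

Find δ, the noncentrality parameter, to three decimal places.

δ ≈ 1.955

The noncentrality parameter scales effect size by the design's sample-size factor: δ = d·√(n/2) = 0.36 × √(59/2) = 1.9553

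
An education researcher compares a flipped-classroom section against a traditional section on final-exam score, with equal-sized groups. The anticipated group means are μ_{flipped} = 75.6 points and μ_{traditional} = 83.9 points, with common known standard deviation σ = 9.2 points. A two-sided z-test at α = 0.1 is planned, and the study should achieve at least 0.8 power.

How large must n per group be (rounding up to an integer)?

Standardized effect: d = |μ_{flipped} − μ_{traditional}| / σ = |75.6 − 83.9| / 9.2 = 0.9022
Set Φ(δ − 1.645) = 0.8; then δ − 1.645 = Φ⁻¹(0.8) = 0.842, giving δ = 2.486.
(For δ > 0 the lower-tail rejection region contributes negligibly to power, so the one-term inversion is standard.)
δ = d·√(n/2) ⇒ n = 2(δ/d)² = 2 × (2.486 / 0.9022)² = 15.19.
Round up to the next whole unit.

n = 16 per group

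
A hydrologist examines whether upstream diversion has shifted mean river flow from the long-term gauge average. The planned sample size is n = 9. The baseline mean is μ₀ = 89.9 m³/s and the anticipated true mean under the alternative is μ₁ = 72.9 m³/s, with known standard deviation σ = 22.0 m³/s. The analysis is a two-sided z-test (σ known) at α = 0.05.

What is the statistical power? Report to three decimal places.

Standardized effect: d = |μ₁ − μ₀| / σ = |72.9 − 89.9| / 22.0 = 0.7727
Noncentrality parameter: δ = d·√n = 0.7727 × √9 = 2.3182
Two-sided α = 0.05 → critical value z_{0.025} = 1.960.
Power = Φ(δ − 1.960) + Φ(−δ − 1.960) = Φ(0.358) + Φ(-4.278) = 0.6399 + 0.0000 = 0.6399.

Power ≈ 0.640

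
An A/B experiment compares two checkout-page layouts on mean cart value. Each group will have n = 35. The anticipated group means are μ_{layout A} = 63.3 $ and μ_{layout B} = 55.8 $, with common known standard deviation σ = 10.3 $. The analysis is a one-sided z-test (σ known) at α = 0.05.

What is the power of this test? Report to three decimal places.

Standardized effect: d = |μ_{layout A} − μ_{layout B}| / σ = |63.3 − 55.8| / 10.3 = 0.7282
Noncentrality parameter: δ = d·√(n/2) = 0.7282 × √(35/2) = 3.0461
Critical value for a one-sided test at α = 0.05: z_α = 1.645.
Power = P(Z > 1.645 − δ) = Φ(1.401) = 0.9194.

Power ≈ 0.919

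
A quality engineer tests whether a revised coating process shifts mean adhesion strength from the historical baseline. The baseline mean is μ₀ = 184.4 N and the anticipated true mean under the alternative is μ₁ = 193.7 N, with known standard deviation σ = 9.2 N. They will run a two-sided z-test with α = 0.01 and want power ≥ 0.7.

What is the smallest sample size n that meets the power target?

Standardized effect: d = |μ₁ − μ₀| / σ = |193.7 − 184.4| / 9.2 = 1.0109
For power 0.7 need Φ(δ − z_{0.005}) = 0.7, so δ = z_{0.005} + z_{0.30} = 2.576 + 0.524 = 3.100.
(For δ > 0 the lower-tail rejection region contributes negligibly to power, so the one-term inversion is standard.)
δ = d·√n ⇒ n = (δ/d)² = (3.100 / 1.0109)² = 9.41.
Rounding up, n = 10.

n = 10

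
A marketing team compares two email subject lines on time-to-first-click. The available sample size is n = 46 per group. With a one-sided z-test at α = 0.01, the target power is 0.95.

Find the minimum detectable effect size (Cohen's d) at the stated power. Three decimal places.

Need Φ(δ − 2.326) = 0.95, so δ = 2.326 + 1.645 = 3.971.
δ = d·√(n/2) ⇒ d = δ/√(n/2) = 3.971/√(46/2) = 0.8281.

d ≈ 0.828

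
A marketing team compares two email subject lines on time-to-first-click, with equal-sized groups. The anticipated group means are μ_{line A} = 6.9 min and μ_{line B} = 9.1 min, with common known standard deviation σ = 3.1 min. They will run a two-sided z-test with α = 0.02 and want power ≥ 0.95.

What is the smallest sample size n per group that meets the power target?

Standardized effect: d = |μ_{line A} − μ_{line B}| / σ = |6.9 − 9.1| / 3.1 = 0.7097
For power 0.95 need Φ(δ − z_{0.01}) = 0.95, so δ = z_{0.01} + z_{0.05} = 2.326 + 1.645 = 3.971.
(For δ > 0 the lower-tail rejection region contributes negligibly to power, so the one-term inversion is standard.)
δ = d·√(n/2) ⇒ n = 2(δ/d)² = 2 × (3.971 / 0.7097)² = 62.63.
Rounding up, n = 63 per group.

n = 63 per group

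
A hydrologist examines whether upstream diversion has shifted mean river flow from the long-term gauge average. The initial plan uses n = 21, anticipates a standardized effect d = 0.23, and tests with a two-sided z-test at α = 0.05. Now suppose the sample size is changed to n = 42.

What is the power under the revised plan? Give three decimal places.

With n = 42: δ = d·√n = 0.23 × √42 = 1.4906. Critical value z_{0.025} = 1.960.
Revised power = Φ(δ − 1.960) + Φ(−δ − 1.960) = Φ(-0.469) + Φ(-3.451) = 0.3194 + 0.0003 = 0.3197.

Power ≈ 0.320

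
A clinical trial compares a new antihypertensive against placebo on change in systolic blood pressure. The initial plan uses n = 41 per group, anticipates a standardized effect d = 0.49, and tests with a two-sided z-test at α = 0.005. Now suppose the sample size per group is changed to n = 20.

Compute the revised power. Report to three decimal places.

Power ≈ 0.104

With n = 20 per group: δ = d·√(n/2) = 0.49 × √(20/2) = 1.5495. Critical value z_{0.0025} = 2.807.
Revised power = Φ(δ − 2.807) + Φ(−δ − 2.807) = Φ(-1.258) + Φ(-4.357) = 0.1043 + 0.0000 = 0.1043.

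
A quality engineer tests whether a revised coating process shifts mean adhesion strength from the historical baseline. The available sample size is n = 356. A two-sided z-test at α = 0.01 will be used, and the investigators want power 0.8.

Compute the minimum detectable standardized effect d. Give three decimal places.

d ≈ 0.181

Required noncentrality: δ = z_{0.005} + z_{0.20} = 2.576 + 0.842 = 3.417.
(The second rejection-region term Φ(−δ − z_{α/2}) is negligible and dropped.)
δ = d·√n ⇒ d = δ/√n = 3.417/√356 = 0.1811.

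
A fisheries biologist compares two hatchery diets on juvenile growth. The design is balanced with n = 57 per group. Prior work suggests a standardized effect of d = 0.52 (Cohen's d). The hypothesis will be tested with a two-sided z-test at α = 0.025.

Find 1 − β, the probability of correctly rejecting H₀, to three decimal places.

Power ≈ 0.704

Noncentrality parameter: λ = d·√(n/2) = 0.52 × √(57/2) = 2.7760
Two-sided α = 0.025 → critical value z_{0.0125} = 2.241.
Power = Φ(λ − 2.241) + Φ(−λ − 2.241) = Φ(0.535) + Φ(-5.017) = 0.7035 + 0.0000 = 0.7036.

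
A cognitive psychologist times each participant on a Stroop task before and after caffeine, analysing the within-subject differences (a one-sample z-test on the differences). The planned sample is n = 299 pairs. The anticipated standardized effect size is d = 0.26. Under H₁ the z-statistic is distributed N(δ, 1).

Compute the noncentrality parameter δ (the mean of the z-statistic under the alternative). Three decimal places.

δ ≈ 4.496

The noncentrality parameter scales effect size by the design's sample-size factor: δ = d·√n = 0.26 × √299 = 4.4958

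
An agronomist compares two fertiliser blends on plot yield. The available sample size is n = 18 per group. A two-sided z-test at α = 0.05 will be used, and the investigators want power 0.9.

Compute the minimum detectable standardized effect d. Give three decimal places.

d ≈ 1.081

Required noncentrality: δ = z_{0.025} + z_{0.10} = 1.960 + 1.282 = 3.242.
(Lower-tail contribution to power is negligible for δ > 0.)
δ = d·√(n/2) ⇒ d = δ/√(n/2) = 3.242/√(18/2) = 1.0805.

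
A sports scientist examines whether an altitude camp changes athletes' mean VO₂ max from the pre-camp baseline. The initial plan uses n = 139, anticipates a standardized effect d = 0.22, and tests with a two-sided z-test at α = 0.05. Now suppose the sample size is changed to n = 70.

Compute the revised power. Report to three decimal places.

With n = 70: δ = d·√n = 0.22 × √70 = 1.8407. Critical value z_{0.025} = 1.960.
Revised power = Φ(δ − 1.960) + Φ(−δ − 1.960) = Φ(-0.119) + Φ(-3.801) = 0.4525 + 0.0001 = 0.4526.

Power ≈ 0.453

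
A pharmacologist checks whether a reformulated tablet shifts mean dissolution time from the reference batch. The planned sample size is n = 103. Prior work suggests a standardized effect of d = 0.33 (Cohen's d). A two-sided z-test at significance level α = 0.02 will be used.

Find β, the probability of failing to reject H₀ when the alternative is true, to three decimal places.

β ≈ 0.153

Noncentrality parameter: δ = d·√n = 0.33 × √103 = 3.3491
Two-sided α = 0.02 → critical value z_{0.01} = 2.326.
Power = Φ(δ − 2.326) + Φ(−δ − 2.326) = Φ(1.023) + Φ(-5.675) = 0.8468 + 0.0000 = 0.8468.
Type II error: β = 1 − power = 1 − 0.8468 = 0.1532.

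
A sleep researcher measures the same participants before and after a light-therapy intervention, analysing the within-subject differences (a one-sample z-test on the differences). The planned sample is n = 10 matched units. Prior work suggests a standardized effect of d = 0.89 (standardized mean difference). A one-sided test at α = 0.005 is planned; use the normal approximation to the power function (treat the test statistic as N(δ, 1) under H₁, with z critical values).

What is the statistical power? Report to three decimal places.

Noncentrality parameter: δ = d·√n = 0.89 × √10 = 2.8144
One-sided α = 0.005 → critical value z_{0.005} = 2.576.
Power = Φ(δ − 2.576) = Φ(0.239) = 0.5943.

Power ≈ 0.594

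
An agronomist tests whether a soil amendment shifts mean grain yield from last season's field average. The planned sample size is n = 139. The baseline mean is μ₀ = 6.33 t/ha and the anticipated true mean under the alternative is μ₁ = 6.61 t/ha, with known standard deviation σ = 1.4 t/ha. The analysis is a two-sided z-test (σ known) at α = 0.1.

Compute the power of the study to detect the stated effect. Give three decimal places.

Power ≈ 0.762

Standardized effect: d = |μ₁ − μ₀| / σ = |6.61 − 6.33| / 1.4 = 0.2000
Noncentrality parameter: δ = d·√n = 0.2000 × √139 = 2.3580
Critical value for a two-sided test at α = 0.1: z_{α/2} = 1.645.
Power = Φ(δ − 1.645) + Φ(−δ − 1.645) = Φ(0.713) + Φ(-4.003) = 0.7621 + 0.0000 = 0.7621.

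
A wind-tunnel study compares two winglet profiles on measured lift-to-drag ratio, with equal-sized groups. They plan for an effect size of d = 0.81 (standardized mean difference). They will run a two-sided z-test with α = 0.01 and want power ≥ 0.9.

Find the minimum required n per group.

Set Φ(δ − 2.576) = 0.9; then δ − 2.576 = Φ⁻¹(0.9) = 1.282, giving δ = 3.857.
(For δ > 0 the lower-tail rejection region contributes negligibly to power, so the one-term inversion is standard.)
δ = d·√(n/2) ⇒ n = 2(δ/d)² = 2 × (3.857 / 0.81)² = 45.36.
Rounding up, n = 46 per group.

n = 46 per group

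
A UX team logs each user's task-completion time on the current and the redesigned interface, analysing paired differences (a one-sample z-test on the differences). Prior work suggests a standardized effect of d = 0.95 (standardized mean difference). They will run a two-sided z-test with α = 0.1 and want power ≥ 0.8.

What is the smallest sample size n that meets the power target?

Set Φ(δ − 1.645) = 0.8; then δ − 1.645 = Φ⁻¹(0.8) = 0.842, giving δ = 2.486.
(Ignoring the negligible lower-tail rejection probability gives the usual closed-form inversion.)
δ = d·√n ⇒ n = (δ/d)² = (2.486 / 0.95)² = 6.85.
Rounding up, n = 7.

n = 7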